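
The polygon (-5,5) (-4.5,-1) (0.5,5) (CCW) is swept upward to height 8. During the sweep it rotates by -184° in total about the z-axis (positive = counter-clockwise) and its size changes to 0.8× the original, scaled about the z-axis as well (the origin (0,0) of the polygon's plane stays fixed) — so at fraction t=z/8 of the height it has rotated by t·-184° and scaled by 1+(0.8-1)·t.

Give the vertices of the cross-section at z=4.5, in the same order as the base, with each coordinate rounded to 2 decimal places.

Cross-section at z=4.5: (5.35,3.28) (0.07,4.09) (4.21,-1.47)

t = z/height = 4.5/8 = 0.5625
s = 1 + (scale-1)·z/height = 1 + (0.8-1)·4.5/8 = 0.887500
θ = twist·z/height = -184°·4.5/8 = -103.5000° = -1.806416 rad
cos θ = -0.233445, sin θ = -0.972370 (intermediates below are computed at full precision and shown rounded to 5 d.p.)
v1: (-5,5) → rotate → (6.02908,3.69462) → ×s → (5.35081,3.27898) → (5.35,3.28)
v2: (-4.5,-1) → rotate → (0.07813,4.60911) → ×s → (0.06934,4.09059) → (0.07,4.09)
v3: (0.5,5) → rotate → (4.74513,-1.65341) → ×s → (4.21130,-1.46740) → (4.21,-1.47)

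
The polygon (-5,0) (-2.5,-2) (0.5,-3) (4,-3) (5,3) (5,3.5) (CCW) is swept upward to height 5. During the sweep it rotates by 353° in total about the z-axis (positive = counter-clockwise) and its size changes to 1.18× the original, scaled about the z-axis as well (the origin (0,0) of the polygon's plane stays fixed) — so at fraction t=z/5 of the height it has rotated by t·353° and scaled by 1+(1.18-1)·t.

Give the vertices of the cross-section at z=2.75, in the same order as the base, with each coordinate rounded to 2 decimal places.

Cross-section at z=2.75: (5.33,1.34) (2.13,2.80) (-1.34,3.06) (-5.07,2.12) (-4.52,-4.54) (-4.39,-5.07)

t = z/height = 2.75/5 = 0.55
s = 1 + (scale-1)·z/height = 1 + (1.18-1)·2.75/5 = 1.099000
θ = twist·z/height = 353°·2.75/5 = 194.1500° = 3.388557 rad
cos θ = -0.969659, sin θ = -0.244461 (intermediates below are computed at full precision and shown rounded to 5 d.p.)
v1: (-5,0) → rotate → (4.84830,1.22231) → ×s → (5.32828,1.34331) → (5.33,1.34)
v2: (-2.5,-2) → rotate → (1.93523,2.55047) → ×s → (2.12681,2.80297) → (2.13,2.80)
v3: (0.5,-3) → rotate → (-1.21821,2.78675) → ×s → (-1.33882,3.06263) → (-1.34,3.06)
v4: (4,-3) → rotate → (-4.61202,1.93113) → ×s → (-5.06861,2.12231) → (-5.07,2.12)
v5: (5,3) → rotate → (-4.11491,-4.13128) → ×s → (-4.52229,-4.54028) → (-4.52,-4.54)
v6: (5,3.5) → rotate → (-3.99268,-4.61611) → ×s → (-4.38796,-5.07311) → (-4.39,-5.07)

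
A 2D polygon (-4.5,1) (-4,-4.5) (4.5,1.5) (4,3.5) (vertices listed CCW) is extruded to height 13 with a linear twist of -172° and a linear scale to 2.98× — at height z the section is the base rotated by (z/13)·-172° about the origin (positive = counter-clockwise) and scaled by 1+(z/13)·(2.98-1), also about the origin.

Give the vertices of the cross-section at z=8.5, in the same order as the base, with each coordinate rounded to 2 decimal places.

Cross-section at z=8.5: (6.07,8.67) (-6.04,12.43) (-0.76,-10.86) (3.92,-11.55)

t = z/height = 8.5/13 = 0.653846
s = 1 + (scale-1)·z/height = 1 + (2.98-1)·8.5/13 = 2.294615
θ = twist·z/height = -172°·8.5/13 = -112.4615° = -1.962824 rad
cos θ = -0.382063, sin θ = -0.924136 (intermediates below are computed at full precision and shown rounded to 5 d.p.)
v1: (-4.5,1) → rotate → (2.64342,3.77655) → ×s → (6.06563,8.66573) → (6.07,8.67)
v2: (-4,-4.5) → rotate → (-2.63036,5.41583) → ×s → (-6.03567,12.42724) → (-6.04,12.43)
v3: (4.5,1.5) → rotate → (-0.33308,-4.73171) → ×s → (-0.76429,-10.85745) → (-0.76,-10.86)
v4: (4,3.5) → rotate → (1.70622,-5.03377) → ×s → (3.91513,-11.55056) → (3.92,-11.55)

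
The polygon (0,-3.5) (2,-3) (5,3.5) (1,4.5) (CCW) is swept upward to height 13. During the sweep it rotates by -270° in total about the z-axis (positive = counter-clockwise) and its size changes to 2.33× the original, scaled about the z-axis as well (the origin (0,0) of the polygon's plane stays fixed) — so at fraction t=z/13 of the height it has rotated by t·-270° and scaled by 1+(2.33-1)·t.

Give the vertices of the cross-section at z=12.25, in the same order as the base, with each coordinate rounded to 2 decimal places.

t = z/height = 12.25/13 = 0.942308
s = 1 + (scale-1)·z/height = 1 + (2.33-1)·12.25/13 = 2.253269
θ = twist·z/height = -270°·12.25/13 = -254.4231° = -4.440520 rad
cos θ = -0.268532, sin θ = 0.963271 (intermediates below are computed at full precision and shown rounded to 5 d.p.)
v1: (0,-3.5) → rotate → (3.37145,0.93986) → ×s → (7.59678,2.11776) → (7.60,2.12)
v2: (2,-3) → rotate → (2.35275,2.73214) → ×s → (5.30138,6.15624) → (5.30,6.16)
v3: (5,3.5) → rotate → (-4.71411,3.87649) → ×s → (-10.62215,8.73478) → (-10.62,8.73)
v4: (1,4.5) → rotate → (-4.60325,-0.24512) → ×s → (-10.37236,-0.55233) → (-10.37,-0.55)

Cross-section at z=12.25: (7.60,2.12) (5.30,6.16) (-10.62,8.73) (-10.37,-0.55)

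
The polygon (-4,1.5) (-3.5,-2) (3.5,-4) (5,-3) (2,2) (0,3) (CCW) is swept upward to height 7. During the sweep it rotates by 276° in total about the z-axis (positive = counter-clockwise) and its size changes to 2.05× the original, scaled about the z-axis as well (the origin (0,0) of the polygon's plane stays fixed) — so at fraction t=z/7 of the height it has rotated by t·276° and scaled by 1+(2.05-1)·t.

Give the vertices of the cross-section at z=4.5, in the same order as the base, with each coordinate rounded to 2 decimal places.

Cross-section at z=4.5: (6.58,-2.81) (6.01,3.08) (-5.56,6.96) (-8.14,5.40) (-3.50,-3.20) (-0.23,-5.02)

t = z/height = 4.5/7 = 0.642857
s = 1 + (scale-1)·z/height = 1 + (2.05-1)·4.5/7 = 1.675000
θ = twist·z/height = 276°·4.5/7 = 177.4286° = 3.096713 rad
cos θ = -0.998993, sin θ = 0.044865 (intermediates below are computed at full precision and shown rounded to 5 d.p.)
v1: (-4,1.5) → rotate → (3.92868,-1.67795) → ×s → (6.58053,-2.81056) → (6.58,-2.81)
v2: (-3.5,-2) → rotate → (3.58621,1.84096) → ×s → (6.00689,3.08361) → (6.01,3.08)
v3: (3.5,-4) → rotate → (-3.31702,4.15300) → ×s → (-5.55600,6.95627) → (-5.56,6.96)
v4: (5,-3) → rotate → (-4.86037,3.22130) → ×s → (-8.14112,5.39568) → (-8.14,5.40)
v5: (2,2) → rotate → (-2.08772,-1.90826) → ×s → (-3.49692,-3.19633) → (-3.50,-3.20)
v6: (0,3) → rotate → (-0.13459,-2.99698) → ×s → (-0.22545,-5.01994) → (-0.23,-5.02)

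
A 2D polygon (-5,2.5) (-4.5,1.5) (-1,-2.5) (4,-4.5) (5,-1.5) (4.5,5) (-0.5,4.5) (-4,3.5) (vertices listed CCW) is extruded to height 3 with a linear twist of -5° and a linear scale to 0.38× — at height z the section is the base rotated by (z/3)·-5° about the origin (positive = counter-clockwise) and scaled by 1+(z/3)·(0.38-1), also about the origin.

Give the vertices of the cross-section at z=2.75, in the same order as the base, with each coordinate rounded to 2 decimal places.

t = z/height = 2.75/3 = 0.916667
s = 1 + (scale-1)·z/height = 1 + (0.38-1)·2.75/3 = 0.431667
θ = twist·z/height = -5°·2.75/3 = -4.5833° = -0.079994 rad
cos θ = 0.996802, sin θ = -0.079909 (intermediates below are computed at full precision and shown rounded to 5 d.p.)
v1: (-5,2.5) → rotate → (-4.78424,2.89155) → ×s → (-2.06520,1.24819) → (-2.07,1.25)
v2: (-4.5,1.5) → rotate → (-4.36575,1.85479) → ×s → (-1.88455,0.80065) → (-1.88,0.80)
v3: (-1,-2.5) → rotate → (-1.19657,-2.41210) → ×s → (-0.51652,-1.04122) → (-0.52,-1.04)
v4: (4,-4.5) → rotate → (3.62762,-4.80525) → ×s → (1.56592,-2.07426) → (1.57,-2.07)
v5: (5,-1.5) → rotate → (4.86415,-1.89475) → ×s → (2.09969,-0.81790) → (2.10,-0.82)
v6: (4.5,5) → rotate → (4.88515,4.62442) → ×s → (2.10876,1.99621) → (2.11,2.00)
v7: (-0.5,4.5) → rotate → (-0.13881,4.52556) → ×s → (-0.05992,1.95354) → (-0.06,1.95)
v8: (-4,3.5) → rotate → (-3.70753,3.80844) → ×s → (-1.60042,1.64398) → (-1.60,1.64)

Cross-section at z=2.75: (-2.07,1.25) (-1.88,0.80) (-0.52,-1.04) (1.57,-2.07) (2.10,-0.82) (2.11,2.00) (-0.06,1.95) (-1.60,1.64)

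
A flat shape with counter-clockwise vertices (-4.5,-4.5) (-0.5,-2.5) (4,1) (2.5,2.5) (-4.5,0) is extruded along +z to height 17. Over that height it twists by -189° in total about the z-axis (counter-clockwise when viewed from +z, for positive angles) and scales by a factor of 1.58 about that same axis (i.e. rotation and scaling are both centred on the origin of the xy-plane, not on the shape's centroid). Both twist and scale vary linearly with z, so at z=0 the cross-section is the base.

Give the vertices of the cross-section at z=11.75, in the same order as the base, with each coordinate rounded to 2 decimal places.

Cross-section at z=11.75: (-0.68,8.89) (-2.20,2.81) (-2.59,-5.16) (0.38,-4.94) (4.11,4.78)

t = z/height = 11.75/17 = 0.691176
s = 1 + (scale-1)·z/height = 1 + (1.58-1)·11.75/17 = 1.400882
θ = twist·z/height = -189°·11.75/17 = -130.6324° = -2.279965 rad
cos θ = -0.651203, sin θ = -0.758904 (intermediates below are computed at full precision and shown rounded to 5 d.p.)
v1: (-4.5,-4.5) → rotate → (-0.48465,6.34548) → ×s → (-0.67894,8.88927) → (-0.68,8.89)
v2: (-0.5,-2.5) → rotate → (-1.57166,2.00746) → ×s → (-2.20171,2.81221) → (-2.20,2.81)
v3: (4,1) → rotate → (-1.84591,-3.68682) → ×s → (-2.58590,-5.16480) → (-2.59,-5.16)
v4: (2.5,2.5) → rotate → (0.26925,-3.52527) → ×s → (0.37719,-4.93848) → (0.38,-4.94)
v5: (-4.5,0) → rotate → (2.93041,3.41507) → ×s → (4.10516,4.78411) → (4.11,4.78)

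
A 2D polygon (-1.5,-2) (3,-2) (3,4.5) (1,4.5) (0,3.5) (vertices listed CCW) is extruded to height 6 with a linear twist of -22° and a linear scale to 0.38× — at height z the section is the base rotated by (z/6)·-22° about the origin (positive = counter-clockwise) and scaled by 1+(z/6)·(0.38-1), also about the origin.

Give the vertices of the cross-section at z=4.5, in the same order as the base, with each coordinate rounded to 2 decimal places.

Cross-section at z=4.5: (-1.07,-0.80) (1.24,-1.48) (2.22,1.85) (1.20,2.16) (0.53,1.80)

t = z/height = 4.5/6 = 0.75
s = 1 + (scale-1)·z/height = 1 + (0.38-1)·4.5/6 = 0.535000
θ = twist·z/height = -22°·4.5/6 = -16.5000° = -0.287979 rad
cos θ = 0.958820, sin θ = -0.284015 (intermediates below are computed at full precision and shown rounded to 5 d.p.)
v1: (-1.5,-2) → rotate → (-2.00626,-1.49162) → ×s → (-1.07335,-0.79801) → (-1.07,-0.80)
v2: (3,-2) → rotate → (2.30843,-2.76969) → ×s → (1.23501,-1.48178) → (1.24,-1.48)
v3: (3,4.5) → rotate → (4.15453,3.46264) → ×s → (2.22267,1.85251) → (2.22,1.85)
v4: (1,4.5) → rotate → (2.23689,4.03067) → ×s → (1.19674,2.15641) → (1.20,2.16)
v5: (0,3.5) → rotate → (0.99405,3.35587) → ×s → (0.53182,1.79539) → (0.53,1.80)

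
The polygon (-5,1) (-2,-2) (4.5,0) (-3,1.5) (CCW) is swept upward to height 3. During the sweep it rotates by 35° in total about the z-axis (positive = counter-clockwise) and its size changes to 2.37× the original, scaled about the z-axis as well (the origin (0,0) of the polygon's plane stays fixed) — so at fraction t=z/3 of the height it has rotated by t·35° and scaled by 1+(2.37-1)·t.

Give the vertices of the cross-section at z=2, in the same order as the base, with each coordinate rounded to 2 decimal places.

t = z/height = 2/3 = 0.666667
s = 1 + (scale-1)·z/height = 1 + (2.37-1)·2/3 = 1.913333
θ = twist·z/height = 35°·2/3 = 23.3333° = 0.407243 rad
cos θ = 0.918216, sin θ = 0.396080 (intermediates below are computed at full precision and shown rounded to 5 d.p.)
v1: (-5,1) → rotate → (-4.98716,-1.06218) → ×s → (-9.54210,-2.03231) → (-9.54,-2.03)
v2: (-2,-2) → rotate → (-1.04427,-2.62859) → ×s → (-1.99804,-5.02937) → (-2.00,-5.03)
v3: (4.5,0) → rotate → (4.13197,1.78236) → ×s → (7.90584,3.41025) → (7.91,3.41)
v4: (-3,1.5) → rotate → (-3.34877,0.18908) → ×s → (-6.40731,0.36178) → (-6.41,0.36)

Cross-section at z=2: (-9.54,-2.03) (-2.00,-5.03) (7.91,3.41) (-6.41,0.36)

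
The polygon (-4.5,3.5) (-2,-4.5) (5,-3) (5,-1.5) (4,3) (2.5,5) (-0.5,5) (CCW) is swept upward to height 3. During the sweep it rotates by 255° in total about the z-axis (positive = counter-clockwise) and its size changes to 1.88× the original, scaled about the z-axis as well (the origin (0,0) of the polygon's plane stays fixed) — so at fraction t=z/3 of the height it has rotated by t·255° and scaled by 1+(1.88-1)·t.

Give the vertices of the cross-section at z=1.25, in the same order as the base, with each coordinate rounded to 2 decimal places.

t = z/height = 1.25/3 = 0.416667
s = 1 + (scale-1)·z/height = 1 + (1.88-1)·1.25/3 = 1.366667
θ = twist·z/height = 255°·1.25/3 = 106.2500° = 1.854412 rad
cos θ = -0.279829, sin θ = 0.960050 (intermediates below are computed at full precision and shown rounded to 5 d.p.)
v1: (-4.5,3.5) → rotate → (-2.10094,-5.29963) → ×s → (-2.87129,-7.24282) → (-2.87,-7.24)
v2: (-2,-4.5) → rotate → (4.87988,-0.66087) → ×s → (6.66917,-0.90319) → (6.67,-0.90)
v3: (5,-3) → rotate → (1.48100,5.63974) → ×s → (2.02404,7.70764) → (2.02,7.71)
v4: (5,-1.5) → rotate → (0.04093,5.21999) → ×s → (0.05594,7.13399) → (0.06,7.13)
v5: (4,3) → rotate → (-3.99947,3.00071) → ×s → (-5.46594,4.10097) → (-5.47,4.10)
v6: (2.5,5) → rotate → (-5.49982,1.00098) → ×s → (-7.51642,1.36801) → (-7.52,1.37)
v7: (-0.5,5) → rotate → (-4.66033,-1.87917) → ×s → (-6.36912,-2.56820) → (-6.37,-2.57)

Cross-section at z=1.25: (-2.87,-7.24) (6.67,-0.90) (2.02,7.71) (0.06,7.13) (-5.47,4.10) (-7.52,1.37) (-6.37,-2.57)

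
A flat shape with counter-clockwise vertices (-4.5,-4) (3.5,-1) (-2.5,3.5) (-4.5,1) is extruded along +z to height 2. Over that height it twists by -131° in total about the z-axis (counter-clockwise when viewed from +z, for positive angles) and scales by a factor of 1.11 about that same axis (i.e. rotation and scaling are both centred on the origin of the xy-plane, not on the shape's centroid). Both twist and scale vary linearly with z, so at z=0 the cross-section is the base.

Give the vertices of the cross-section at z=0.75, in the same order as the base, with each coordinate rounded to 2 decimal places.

t = z/height = 0.75/2 = 0.375
s = 1 + (scale-1)·z/height = 1 + (1.11-1)·0.75/2 = 1.041250
θ = twist·z/height = -131°·0.75/2 = -49.1250° = -0.857393 rad
cos θ = 0.654411, sin θ = -0.756139 (intermediates below are computed at full precision and shown rounded to 5 d.p.)
v1: (-4.5,-4) → rotate → (-5.96941,0.78498) → ×s → (-6.21564,0.81736) → (-6.22,0.82)
v2: (3.5,-1) → rotate → (1.53430,-3.30090) → ×s → (1.59759,-3.43706) → (1.60,-3.44)
v3: (-2.5,3.5) → rotate → (1.01046,4.18079) → ×s → (1.05214,4.35324) → (1.05,4.35)
v4: (-4.5,1) → rotate → (-2.18871,4.05704) → ×s → (-2.27899,4.22439) → (-2.28,4.22)

Cross-section at z=0.75: (-6.22,0.82) (1.60,-3.44) (1.05,4.35) (-2.28,4.22)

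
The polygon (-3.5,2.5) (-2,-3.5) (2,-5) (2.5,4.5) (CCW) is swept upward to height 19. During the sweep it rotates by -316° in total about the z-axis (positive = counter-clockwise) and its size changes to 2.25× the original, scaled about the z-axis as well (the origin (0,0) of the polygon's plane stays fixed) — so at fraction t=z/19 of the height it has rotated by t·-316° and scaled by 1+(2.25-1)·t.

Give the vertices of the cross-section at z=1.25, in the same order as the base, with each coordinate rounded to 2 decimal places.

Cross-section at z=1.25: (-2.58,3.87) (-3.37,-2.77) (0.10,-5.83) (4.26,3.59)

t = z/height = 1.25/19 = 0.0657895
s = 1 + (scale-1)·z/height = 1 + (2.25-1)·1.25/19 = 1.082237
θ = twist·z/height = -316°·1.25/19 = -20.7895° = -0.362845 rad
cos θ = 0.934891, sin θ = -0.354935 (intermediates below are computed at full precision and shown rounded to 5 d.p.)
v1: (-3.5,2.5) → rotate → (-2.38478,3.57950) → ×s → (-2.58090,3.87387) → (-2.58,3.87)
v2: (-2,-3.5) → rotate → (-3.11206,-2.56225) → ×s → (-3.36798,-2.77296) → (-3.37,-2.77)
v3: (2,-5) → rotate → (0.09511,-5.38432) → ×s → (0.10293,-5.82711) → (0.10,-5.83)
v4: (2.5,4.5) → rotate → (3.93444,3.31967) → ×s → (4.25799,3.59267) → (4.26,3.59)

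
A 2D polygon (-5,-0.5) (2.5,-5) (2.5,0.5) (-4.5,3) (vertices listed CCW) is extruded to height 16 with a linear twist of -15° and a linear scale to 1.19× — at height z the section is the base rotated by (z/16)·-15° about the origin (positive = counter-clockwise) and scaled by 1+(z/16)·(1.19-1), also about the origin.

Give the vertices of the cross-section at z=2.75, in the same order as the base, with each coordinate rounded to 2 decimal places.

Cross-section at z=2.75: (-5.18,-0.28) (2.35,-5.27) (2.60,0.40) (-4.50,3.30)

t = z/height = 2.75/16 = 0.171875
s = 1 + (scale-1)·z/height = 1 + (1.19-1)·2.75/16 = 1.032656
θ = twist·z/height = -15°·2.75/16 = -2.5781° = -0.044997 rad
cos θ = 0.998988, sin θ = -0.044982 (intermediates below are computed at full precision and shown rounded to 5 d.p.)
v1: (-5,-0.5) → rotate → (-5.01743,-0.27459) → ×s → (-5.18128,-0.28355) → (-5.18,-0.28)
v2: (2.5,-5) → rotate → (2.27256,-5.10739) → ×s → (2.34677,-5.27418) → (2.35,-5.27)
v3: (2.5,0.5) → rotate → (2.51996,0.38704) → ×s → (2.60225,0.39968) → (2.60,0.40)
v4: (-4.5,3) → rotate → (-4.36050,3.19938) → ×s → (-4.50290,3.30386) → (-4.50,3.30)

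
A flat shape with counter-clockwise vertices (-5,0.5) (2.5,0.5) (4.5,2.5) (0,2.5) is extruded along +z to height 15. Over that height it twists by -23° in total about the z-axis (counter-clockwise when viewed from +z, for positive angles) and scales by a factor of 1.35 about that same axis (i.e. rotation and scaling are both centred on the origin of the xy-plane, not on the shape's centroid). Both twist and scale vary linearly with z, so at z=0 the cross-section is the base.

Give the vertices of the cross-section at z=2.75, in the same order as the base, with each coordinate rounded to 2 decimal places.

t = z/height = 2.75/15 = 0.183333
s = 1 + (scale-1)·z/height = 1 + (1.35-1)·2.75/15 = 1.064167
θ = twist·z/height = -23°·2.75/15 = -4.2167° = -0.073595 rad
cos θ = 0.997293, sin θ = -0.073528 (intermediates below are computed at full precision and shown rounded to 5 d.p.)
v1: (-5,0.5) → rotate → (-4.94970,0.86629) → ×s → (-5.26731,0.92187) → (-5.27,0.92)
v2: (2.5,0.5) → rotate → (2.53000,0.31483) → ×s → (2.69234,0.33503) → (2.69,0.34)
v3: (4.5,2.5) → rotate → (4.67164,2.16236) → ×s → (4.97140,2.30111) → (4.97,2.30)
v4: (0,2.5) → rotate → (0.18382,2.49323) → ×s → (0.19562,2.65322) → (0.20,2.65)

Cross-section at z=2.75: (-5.27,0.92) (2.69,0.34) (4.97,2.30) (0.20,2.65)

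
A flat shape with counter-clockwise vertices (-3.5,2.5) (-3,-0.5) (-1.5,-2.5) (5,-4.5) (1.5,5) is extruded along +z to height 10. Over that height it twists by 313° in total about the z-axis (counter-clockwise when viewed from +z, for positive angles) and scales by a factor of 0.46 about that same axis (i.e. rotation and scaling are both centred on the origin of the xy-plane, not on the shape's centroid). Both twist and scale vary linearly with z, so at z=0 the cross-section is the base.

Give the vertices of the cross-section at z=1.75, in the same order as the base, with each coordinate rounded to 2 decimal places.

t = z/height = 1.75/10 = 0.175
s = 1 + (scale-1)·z/height = 1 + (0.46-1)·1.75/10 = 0.905500
θ = twist·z/height = 313°·1.75/10 = 54.7750° = 0.956004 rad
cos θ = 0.576789, sin θ = 0.816893 (intermediates below are computed at full precision and shown rounded to 5 d.p.)
v1: (-3.5,2.5) → rotate → (-4.06099,-1.41715) → ×s → (-3.67723,-1.28323) → (-3.68,-1.28)
v2: (-3,-0.5) → rotate → (-1.32192,-2.73907) → ×s → (-1.19700,-2.48023) → (-1.20,-2.48)
v3: (-1.5,-2.5) → rotate → (1.17705,-2.66731) → ×s → (1.06582,-2.41525) → (1.07,-2.42)
v4: (5,-4.5) → rotate → (6.55996,1.48892) → ×s → (5.94005,1.34821) → (5.94,1.35)
v5: (1.5,5) → rotate → (-3.21928,4.10928) → ×s → (-2.91506,3.72096) → (-2.92,3.72)

Cross-section at z=1.75: (-3.68,-1.28) (-1.20,-2.48) (1.07,-2.42) (5.94,1.35) (-2.92,3.72)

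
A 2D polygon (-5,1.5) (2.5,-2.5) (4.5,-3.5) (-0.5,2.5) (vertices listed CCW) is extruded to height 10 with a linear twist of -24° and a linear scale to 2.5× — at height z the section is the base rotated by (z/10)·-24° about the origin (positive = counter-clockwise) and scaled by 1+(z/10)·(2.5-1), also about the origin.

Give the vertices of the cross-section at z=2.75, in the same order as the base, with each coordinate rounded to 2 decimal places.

t = z/height = 2.75/10 = 0.275
s = 1 + (scale-1)·z/height = 1 + (2.5-1)·2.75/10 = 1.412500
θ = twist·z/height = -24°·2.75/10 = -6.6000° = -0.115192 rad
cos θ = 0.993373, sin θ = -0.114937 (intermediates below are computed at full precision and shown rounded to 5 d.p.)
v1: (-5,1.5) → rotate → (-4.79446,2.06474) → ×s → (-6.77217,2.91645) → (-6.77,2.92)
v2: (2.5,-2.5) → rotate → (2.19609,-2.77077) → ×s → (3.10198,-3.91372) → (3.10,-3.91)
v3: (4.5,-3.5) → rotate → (4.06790,-3.99402) → ×s → (5.74591,-5.64156) → (5.75,-5.64)
v4: (-0.5,2.5) → rotate → (-0.20934,2.54090) → ×s → (-0.29570,3.58902) → (-0.30,3.59)

Cross-section at z=2.75: (-6.77,2.92) (3.10,-3.91) (5.75,-5.64) (-0.30,3.59)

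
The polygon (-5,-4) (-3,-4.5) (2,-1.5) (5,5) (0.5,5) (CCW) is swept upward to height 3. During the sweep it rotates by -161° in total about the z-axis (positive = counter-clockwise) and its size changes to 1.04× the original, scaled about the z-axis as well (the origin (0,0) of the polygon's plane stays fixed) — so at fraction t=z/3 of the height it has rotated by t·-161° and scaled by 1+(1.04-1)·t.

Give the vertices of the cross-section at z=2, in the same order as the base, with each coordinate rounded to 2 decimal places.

t = z/height = 2/3 = 0.666667
s = 1 + (scale-1)·z/height = 1 + (1.04-1)·2/3 = 1.026667
θ = twist·z/height = -161°·2/3 = -107.3333° = -1.873320 rad
cos θ = -0.297930, sin θ = -0.954588 (intermediates below are computed at full precision and shown rounded to 5 d.p.)
v1: (-5,-4) → rotate → (-2.32870,5.96466) → ×s → (-2.39080,6.12372) → (-2.39,6.12)
v2: (-3,-4.5) → rotate → (-3.40185,4.20445) → ×s → (-3.49257,4.31657) → (-3.49,4.32)
v3: (2,-1.5) → rotate → (-2.02774,-1.46228) → ×s → (-2.08182,-1.50127) → (-2.08,-1.50)
v4: (5,5) → rotate → (3.28329,-6.26259) → ×s → (3.37084,-6.42959) → (3.37,-6.43)
v5: (0.5,5) → rotate → (4.62397,-1.96695) → ×s → (4.74728,-2.01940) → (4.75,-2.02)

Cross-section at z=2: (-2.39,6.12) (-3.49,4.32) (-2.08,-1.50) (3.37,-6.43) (4.75,-2.02)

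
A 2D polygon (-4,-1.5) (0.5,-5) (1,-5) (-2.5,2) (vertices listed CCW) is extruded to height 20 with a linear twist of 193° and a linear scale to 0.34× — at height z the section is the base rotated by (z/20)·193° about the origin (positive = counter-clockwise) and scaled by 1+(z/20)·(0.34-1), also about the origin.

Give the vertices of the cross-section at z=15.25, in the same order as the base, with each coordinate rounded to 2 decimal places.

Cross-section at z=15.25: (2.07,-0.45) (1.14,2.22) (0.93,2.36) (0.50,-1.51)

t = z/height = 15.25/20 = 0.7625
s = 1 + (scale-1)·z/height = 1 + (0.34-1)·15.25/20 = 0.496750
θ = twist·z/height = 193°·15.25/20 = 147.1625° = 2.568470 rad
cos θ = -0.840212, sin θ = 0.542258 (intermediates below are computed at full precision and shown rounded to 5 d.p.)
v1: (-4,-1.5) → rotate → (4.17423,-0.90872) → ×s → (2.07355,-0.45140) → (2.07,-0.45)
v2: (0.5,-5) → rotate → (2.29119,4.47219) → ×s → (1.13815,2.22156) → (1.14,2.22)
v3: (1,-5) → rotate → (1.87108,4.74332) → ×s → (0.92946,2.35624) → (0.93,2.36)
v4: (-2.5,2) → rotate → (1.01601,-3.03607) → ×s → (0.50470,-1.50817) → (0.50,-1.51)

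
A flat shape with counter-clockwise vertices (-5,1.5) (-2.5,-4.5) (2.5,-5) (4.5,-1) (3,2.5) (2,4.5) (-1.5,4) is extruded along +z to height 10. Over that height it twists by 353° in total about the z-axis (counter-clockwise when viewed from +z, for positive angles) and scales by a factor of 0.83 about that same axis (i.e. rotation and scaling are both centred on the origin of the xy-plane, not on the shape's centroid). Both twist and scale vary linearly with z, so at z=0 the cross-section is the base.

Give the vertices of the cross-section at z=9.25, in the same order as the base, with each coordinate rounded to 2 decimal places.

Cross-section at z=9.25: (-2.82,3.38) (-3.85,-2.00) (-0.57,-4.68) (2.70,-2.79) (3.27,0.36) (3.50,2.23) (0.80,3.51)

t = z/height = 9.25/10 = 0.925
s = 1 + (scale-1)·z/height = 1 + (0.83-1)·9.25/10 = 0.842750
θ = twist·z/height = 353°·9.25/10 = 326.5250° = 5.698936 rad
cos θ = 0.834127, sin θ = -0.551573 (intermediates below are computed at full precision and shown rounded to 5 d.p.)
v1: (-5,1.5) → rotate → (-3.34327,4.00906) → ×s → (-2.81754,3.37863) → (-2.82,3.38)
v2: (-2.5,-4.5) → rotate → (-4.56740,-2.37464) → ×s → (-3.84917,-2.00123) → (-3.85,-2.00)
v3: (2.5,-5) → rotate → (-0.67255,-5.54957) → ×s → (-0.56679,-4.67690) → (-0.57,-4.68)
v4: (4.5,-1) → rotate → (3.20200,-3.31621) → ×s → (2.69848,-2.79473) → (2.70,-2.79)
v5: (3,2.5) → rotate → (3.88131,0.43060) → ×s → (3.27098,0.36289) → (3.27,0.36)
v6: (2,4.5) → rotate → (4.15033,2.65042) → ×s → (3.49769,2.23364) → (3.50,2.23)
v7: (-1.5,4) → rotate → (0.95510,4.16387) → ×s → (0.80491,3.50910) → (0.80,3.51)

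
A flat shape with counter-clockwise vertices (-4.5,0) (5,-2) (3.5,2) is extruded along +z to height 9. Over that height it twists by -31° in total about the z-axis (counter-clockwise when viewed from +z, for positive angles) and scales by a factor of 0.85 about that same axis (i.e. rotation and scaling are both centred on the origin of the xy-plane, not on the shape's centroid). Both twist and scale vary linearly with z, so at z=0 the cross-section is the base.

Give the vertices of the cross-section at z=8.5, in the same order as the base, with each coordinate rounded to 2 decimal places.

Cross-section at z=8.5: (-3.37,1.89) (2.90,-3.60) (3.46,0.03)

t = z/height = 8.5/9 = 0.944444
s = 1 + (scale-1)·z/height = 1 + (0.85-1)·8.5/9 = 0.858333
θ = twist·z/height = -31°·8.5/9 = -29.2778° = -0.510994 rad
cos θ = 0.872259, sin θ = -0.489044 (intermediates below are computed at full precision and shown rounded to 5 d.p.)
v1: (-4.5,0) → rotate → (-3.92517,2.20070) → ×s → (-3.36910,1.88893) → (-3.37,1.89)
v2: (5,-2) → rotate → (3.38321,-4.18974) → ×s → (2.90392,-3.59619) → (2.90,-3.60)
v3: (3.5,2) → rotate → (4.03099,0.03286) → ×s → (3.45994,0.02821) → (3.46,0.03)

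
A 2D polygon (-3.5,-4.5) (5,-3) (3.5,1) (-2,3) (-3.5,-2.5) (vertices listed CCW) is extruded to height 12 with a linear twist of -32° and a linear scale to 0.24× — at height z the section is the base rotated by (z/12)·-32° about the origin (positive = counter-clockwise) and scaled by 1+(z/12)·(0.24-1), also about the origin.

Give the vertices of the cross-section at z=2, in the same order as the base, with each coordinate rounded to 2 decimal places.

t = z/height = 2/12 = 0.166667
s = 1 + (scale-1)·z/height = 1 + (0.24-1)·2/12 = 0.873333
θ = twist·z/height = -32°·2/12 = -5.3333° = -0.093084 rad
cos θ = 0.995671, sin θ = -0.092950 (intermediates below are computed at full precision and shown rounded to 5 d.p.)
v1: (-3.5,-4.5) → rotate → (-3.90312,-4.15519) → ×s → (-3.40873,-3.62887) → (-3.41,-3.63)
v2: (5,-3) → rotate → (4.69950,-3.45176) → ×s → (4.10423,-3.01454) → (4.10,-3.01)
v3: (3.5,1) → rotate → (3.57780,0.67035) → ×s → (3.12461,0.58544) → (3.12,0.59)
v4: (-2,3) → rotate → (-1.71249,3.17291) → ×s → (-1.49558,2.77101) → (-1.50,2.77)
v5: (-3.5,-2.5) → rotate → (-3.71722,-2.16385) → ×s → (-3.24637,-1.88976) → (-3.25,-1.89)

Cross-section at z=2: (-3.41,-3.63) (4.10,-3.01) (3.12,0.59) (-1.50,2.77) (-3.25,-1.89)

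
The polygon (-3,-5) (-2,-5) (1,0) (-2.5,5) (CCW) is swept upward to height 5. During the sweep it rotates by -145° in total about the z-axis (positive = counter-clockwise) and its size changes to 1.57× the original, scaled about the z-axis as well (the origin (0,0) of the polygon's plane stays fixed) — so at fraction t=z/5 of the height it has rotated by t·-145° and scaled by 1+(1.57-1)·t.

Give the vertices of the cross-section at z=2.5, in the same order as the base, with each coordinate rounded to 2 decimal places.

t = z/height = 2.5/5 = 0.5
s = 1 + (scale-1)·z/height = 1 + (1.57-1)·2.5/5 = 1.285000
θ = twist·z/height = -145°·2.5/5 = -72.5000° = -1.265364 rad
cos θ = 0.300706, sin θ = -0.953717 (intermediates below are computed at full precision and shown rounded to 5 d.p.)
v1: (-3,-5) → rotate → (-5.67070,1.35762) → ×s → (-7.28685,1.74454) → (-7.29,1.74)
v2: (-2,-5) → rotate → (-5.37000,0.40390) → ×s → (-6.90045,0.51902) → (-6.90,0.52)
v3: (1,0) → rotate → (0.30071,-0.95372) → ×s → (0.38641,-1.22553) → (0.39,-1.23)
v4: (-2.5,5) → rotate → (4.01682,3.88782) → ×s → (5.16161,4.99585) → (5.16,5.00)

Cross-section at z=2.5: (-7.29,1.74) (-6.90,0.52) (0.39,-1.23) (5.16,5.00)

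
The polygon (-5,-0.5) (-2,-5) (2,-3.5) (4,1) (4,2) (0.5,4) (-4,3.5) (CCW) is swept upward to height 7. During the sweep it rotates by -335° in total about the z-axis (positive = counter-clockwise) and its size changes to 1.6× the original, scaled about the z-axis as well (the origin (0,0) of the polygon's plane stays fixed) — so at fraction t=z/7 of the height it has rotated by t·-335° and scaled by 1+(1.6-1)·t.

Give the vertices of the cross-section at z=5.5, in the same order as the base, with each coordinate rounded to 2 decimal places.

Cross-section at z=5.5: (1.60,-7.22) (7.65,-2.05) (4.77,3.53) (-2.16,5.67) (-3.62,5.50) (-5.93,0.04) (-4.42,-6.45)

t = z/height = 5.5/7 = 0.785714
s = 1 + (scale-1)·z/height = 1 + (1.6-1)·5.5/7 = 1.471429
θ = twist·z/height = -335°·5.5/7 = -263.2143° = -4.593956 rad
cos θ = -0.118156, sin θ = 0.992995 (intermediates below are computed at full precision and shown rounded to 5 d.p.)
v1: (-5,-0.5) → rotate → (1.08728,-4.90590) → ×s → (1.59985,-7.21868) → (1.60,-7.22)
v2: (-2,-5) → rotate → (5.20129,-1.39521) → ×s → (7.65332,-2.05295) → (7.65,-2.05)
v3: (2,-3.5) → rotate → (3.23917,2.39954) → ×s → (4.76621,3.53075) → (4.77,3.53)
v4: (4,1) → rotate → (-1.46562,3.85382) → ×s → (-2.15656,5.67063) → (-2.16,5.67)
v5: (4,2) → rotate → (-2.45862,3.73567) → ×s → (-3.61768,5.49677) → (-3.62,5.50)
v6: (0.5,4) → rotate → (-4.03106,0.02387) → ×s → (-5.93141,0.03513) → (-5.93,0.04)
v7: (-4,3.5) → rotate → (-3.00286,-4.38553) → ×s → (-4.41849,-6.45299) → (-4.42,-6.45)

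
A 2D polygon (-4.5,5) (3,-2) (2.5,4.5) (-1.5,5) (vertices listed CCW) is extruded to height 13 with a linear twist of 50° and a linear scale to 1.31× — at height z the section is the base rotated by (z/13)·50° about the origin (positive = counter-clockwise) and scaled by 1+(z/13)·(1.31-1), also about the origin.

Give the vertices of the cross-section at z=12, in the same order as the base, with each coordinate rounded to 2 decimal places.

Cross-section at z=12: (-8.65,0.28) (4.53,1.00) (-1.95,6.33) (-5.97,3.06)

t = z/height = 12/13 = 0.923077
s = 1 + (scale-1)·z/height = 1 + (1.31-1)·12/13 = 1.286154
θ = twist·z/height = 50°·12/13 = 46.1538° = 0.805537 rad
cos θ = 0.692724, sin θ = 0.721202 (intermediates below are computed at full precision and shown rounded to 5 d.p.)
v1: (-4.5,5) → rotate → (-6.72327,0.21821) → ×s → (-8.64716,0.28065) → (-8.65,0.28)
v2: (3,-2) → rotate → (3.52058,0.77816) → ×s → (4.52800,1.00083) → (4.53,1.00)
v3: (2.5,4.5) → rotate → (-1.51360,4.92027) → ×s → (-1.94672,6.32822) → (-1.95,6.33)
v4: (-1.5,5) → rotate → (-4.64510,2.38182) → ×s → (-5.97431,3.06338) → (-5.97,3.06)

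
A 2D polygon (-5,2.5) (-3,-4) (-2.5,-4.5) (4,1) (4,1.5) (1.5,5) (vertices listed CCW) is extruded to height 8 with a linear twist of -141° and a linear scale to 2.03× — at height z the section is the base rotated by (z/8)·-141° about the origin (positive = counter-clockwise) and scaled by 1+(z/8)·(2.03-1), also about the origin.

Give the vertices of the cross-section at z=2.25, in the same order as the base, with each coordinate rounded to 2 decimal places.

t = z/height = 2.25/8 = 0.28125
s = 1 + (scale-1)·z/height = 1 + (2.03-1)·2.25/8 = 1.289688
θ = twist·z/height = -141°·2.25/8 = -39.6563° = -0.692132 rad
cos θ = 0.769887, sin θ = -0.638180 (intermediates below are computed at full precision and shown rounded to 5 d.p.)
v1: (-5,2.5) → rotate → (-2.25399,5.11562) → ×s → (-2.90694,6.59755) → (-2.91,6.60)
v2: (-3,-4) → rotate → (-4.86238,-1.16501) → ×s → (-6.27095,-1.50250) → (-6.27,-1.50)
v3: (-2.5,-4.5) → rotate → (-4.79653,-1.86904) → ×s → (-6.18602,-2.41048) → (-6.19,-2.41)
v4: (4,1) → rotate → (3.71773,-1.78283) → ×s → (4.79471,-2.29930) → (4.79,-2.30)
v5: (4,1.5) → rotate → (4.03682,-1.39789) → ×s → (5.20623,-1.80284) → (5.21,-1.80)
v6: (1.5,5) → rotate → (4.34573,2.89217) → ×s → (5.60464,3.72999) → (5.60,3.73)

Cross-section at z=2.25: (-2.91,6.60) (-6.27,-1.50) (-6.19,-2.41) (4.79,-2.30) (5.21,-1.80) (5.60,3.73)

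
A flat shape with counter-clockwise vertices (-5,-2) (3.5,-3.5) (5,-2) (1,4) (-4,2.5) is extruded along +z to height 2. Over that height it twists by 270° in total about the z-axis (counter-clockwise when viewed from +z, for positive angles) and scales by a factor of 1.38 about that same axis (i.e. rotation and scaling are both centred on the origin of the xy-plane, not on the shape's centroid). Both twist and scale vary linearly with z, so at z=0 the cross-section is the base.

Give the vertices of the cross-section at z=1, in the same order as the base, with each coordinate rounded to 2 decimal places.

t = z/height = 1/2 = 0.5
s = 1 + (scale-1)·z/height = 1 + (1.38-1)·1/2 = 1.190000
θ = twist·z/height = 270°·1/2 = 135.0000° = 2.356194 rad
cos θ = -0.707107, sin θ = 0.707107 (intermediates below are computed at full precision and shown rounded to 5 d.p.)
v1: (-5,-2) → rotate → (4.94975,-2.12132) → ×s → (5.89020,-2.52437) → (5.89,-2.52)
v2: (3.5,-3.5) → rotate → (0.00000,4.94975) → ×s → (0.00000,5.89020) → (0.00,5.89)
v3: (5,-2) → rotate → (-2.12132,4.94975) → ×s → (-2.52437,5.89020) → (-2.52,5.89)
v4: (1,4) → rotate → (-3.53553,-2.12132) → ×s → (-4.20729,-2.52437) → (-4.21,-2.52)
v5: (-4,2.5) → rotate → (1.06066,-4.59619) → ×s → (1.26219,-5.46947) → (1.26,-5.47)

Cross-section at z=1: (5.89,-2.52) (0.00,5.89) (-2.52,5.89) (-4.21,-2.52) (1.26,-5.47)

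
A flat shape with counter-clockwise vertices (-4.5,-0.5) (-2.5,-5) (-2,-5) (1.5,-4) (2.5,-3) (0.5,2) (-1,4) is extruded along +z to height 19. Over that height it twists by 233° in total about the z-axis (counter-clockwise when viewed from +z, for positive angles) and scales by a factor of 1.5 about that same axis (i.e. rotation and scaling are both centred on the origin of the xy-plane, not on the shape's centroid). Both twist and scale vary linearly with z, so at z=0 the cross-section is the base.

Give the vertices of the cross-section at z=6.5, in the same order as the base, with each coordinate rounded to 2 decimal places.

t = z/height = 6.5/19 = 0.342105
s = 1 + (scale-1)·z/height = 1 + (1.5-1)·6.5/19 = 1.171053
θ = twist·z/height = 233°·6.5/19 = 79.7105° = 1.391211 rad
cos θ = 0.178621, sin θ = 0.983918 (intermediates below are computed at full precision and shown rounded to 5 d.p.)
v1: (-4.5,-0.5) → rotate → (-0.31184,-4.51694) → ×s → (-0.36518,-5.28958) → (-0.37,-5.29)
v2: (-2.5,-5) → rotate → (4.47304,-3.35290) → ×s → (5.23816,-3.92642) → (5.24,-3.93)
v3: (-2,-5) → rotate → (4.56235,-2.86094) → ×s → (5.34275,-3.35031) → (5.34,-3.35)
v4: (1.5,-4) → rotate → (4.20360,0.76139) → ×s → (4.92264,0.89163) → (4.92,0.89)
v5: (2.5,-3) → rotate → (3.39831,1.92393) → ×s → (3.97960,2.25302) → (3.98,2.25)
v6: (0.5,2) → rotate → (-1.87853,0.84920) → ×s → (-2.19985,0.99446) → (-2.20,0.99)
v7: (-1,4) → rotate → (-4.11429,-0.26943) → ×s → (-4.81805,-0.31552) → (-4.82,-0.32)

Cross-section at z=6.5: (-0.37,-5.29) (5.24,-3.93) (5.34,-3.35) (4.92,0.89) (3.98,2.25) (-2.20,0.99) (-4.82,-0.32)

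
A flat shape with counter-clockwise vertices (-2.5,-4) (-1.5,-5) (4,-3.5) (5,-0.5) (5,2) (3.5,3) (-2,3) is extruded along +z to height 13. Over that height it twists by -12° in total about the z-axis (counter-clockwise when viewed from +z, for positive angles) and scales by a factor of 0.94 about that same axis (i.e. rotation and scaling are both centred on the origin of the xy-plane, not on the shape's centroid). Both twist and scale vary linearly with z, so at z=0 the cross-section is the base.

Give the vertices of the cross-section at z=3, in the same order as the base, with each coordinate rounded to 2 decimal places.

Cross-section at z=3: (-2.65,-3.82) (-1.72,-4.85) (3.77,-3.64) (4.90,-0.73) (5.02,1.73) (3.59,2.79) (-1.83,3.05)

t = z/height = 3/13 = 0.230769
s = 1 + (scale-1)·z/height = 1 + (0.94-1)·3/13 = 0.986154
θ = twist·z/height = -12°·3/13 = -2.7692° = -0.048332 rad
cos θ = 0.998832, sin θ = -0.048313 (intermediates below are computed at full precision and shown rounded to 5 d.p.)
v1: (-2.5,-4) → rotate → (-2.69033,-3.87455) → ×s → (-2.65308,-3.82090) → (-2.65,-3.82)
v2: (-1.5,-5) → rotate → (-1.73982,-4.92169) → ×s → (-1.71573,-4.85354) → (-1.72,-4.85)
v3: (4,-3.5) → rotate → (3.82623,-3.68917) → ×s → (3.77325,-3.63809) → (3.77,-3.64)
v4: (5,-0.5) → rotate → (4.97000,-0.74098) → ×s → (4.90119,-0.73072) → (4.90,-0.73)
v5: (5,2) → rotate → (5.09079,1.75610) → ×s → (5.02030,1.73178) → (5.02,1.73)
v6: (3.5,3) → rotate → (3.64085,2.82740) → ×s → (3.59044,2.78825) → (3.59,2.79)
v7: (-2,3) → rotate → (-1.85272,3.09312) → ×s → (-1.82707,3.05030) → (-1.83,3.05)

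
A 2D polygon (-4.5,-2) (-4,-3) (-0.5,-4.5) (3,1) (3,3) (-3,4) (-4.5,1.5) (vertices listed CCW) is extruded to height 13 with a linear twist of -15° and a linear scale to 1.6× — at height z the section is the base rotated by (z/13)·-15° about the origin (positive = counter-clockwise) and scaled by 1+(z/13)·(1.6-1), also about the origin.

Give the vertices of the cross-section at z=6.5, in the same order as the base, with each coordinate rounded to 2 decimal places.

Cross-section at z=6.5: (-6.14,-1.81) (-5.66,-3.19) (-1.41,-5.72) (4.04,0.78) (4.38,3.36) (-3.19,5.66) (-5.55,2.70)

t = z/height = 6.5/13 = 0.5
s = 1 + (scale-1)·z/height = 1 + (1.6-1)·6.5/13 = 1.300000
θ = twist·z/height = -15°·6.5/13 = -7.5000° = -0.130900 rad
cos θ = 0.991445, sin θ = -0.130526 (intermediates below are computed at full precision and shown rounded to 5 d.p.)
v1: (-4.5,-2) → rotate → (-4.72255,-1.39552) → ×s → (-6.13932,-1.81418) → (-6.14,-1.81)
v2: (-4,-3) → rotate → (-4.35736,-2.45223) → ×s → (-5.66457,-3.18790) → (-5.66,-3.19)
v3: (-0.5,-4.5) → rotate → (-1.08309,-4.39624) → ×s → (-1.40802,-5.71511) → (-1.41,-5.72)
v4: (3,1) → rotate → (3.10486,0.59987) → ×s → (4.03632,0.77983) → (4.04,0.78)
v5: (3,3) → rotate → (3.36591,2.58276) → ×s → (4.37569,3.35758) → (4.38,3.36)
v6: (-3,4) → rotate → (-2.45223,4.35736) → ×s → (-3.18790,5.66457) → (-3.19,5.66)
v7: (-4.5,1.5) → rotate → (-4.26571,2.07454) → ×s → (-5.54543,2.69690) → (-5.55,2.70)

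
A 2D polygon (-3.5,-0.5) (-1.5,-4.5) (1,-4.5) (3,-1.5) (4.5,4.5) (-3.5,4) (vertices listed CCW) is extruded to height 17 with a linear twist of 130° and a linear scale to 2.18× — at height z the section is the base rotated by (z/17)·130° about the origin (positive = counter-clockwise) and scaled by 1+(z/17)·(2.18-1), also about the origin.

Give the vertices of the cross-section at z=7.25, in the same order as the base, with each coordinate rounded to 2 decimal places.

Cross-section at z=7.25: (-2.37,-4.76) (4.29,-5.69) (6.42,-2.60) (4.42,2.43) (-1.73,9.41) (-7.94,-0.92)

t = z/height = 7.25/17 = 0.426471
s = 1 + (scale-1)·z/height = 1 + (2.18-1)·7.25/17 = 1.503235
θ = twist·z/height = 130°·7.25/17 = 55.4412° = 0.967631 rad
cos θ = 0.567252, sin θ = 0.823544 (intermediates below are computed at full precision and shown rounded to 5 d.p.)
v1: (-3.5,-0.5) → rotate → (-1.57361,-3.16603) → ×s → (-2.36551,-4.75929) → (-2.37,-4.76)
v2: (-1.5,-4.5) → rotate → (2.85507,-3.78795) → ×s → (4.29184,-5.69418) → (4.29,-5.69)
v3: (1,-4.5) → rotate → (4.27320,-1.72909) → ×s → (6.42363,-2.59923) → (6.42,-2.60)
v4: (3,-1.5) → rotate → (2.93707,1.61975) → ×s → (4.41511,2.43487) → (4.42,2.43)
v5: (4.5,4.5) → rotate → (-1.15331,6.25858) → ×s → (-1.73370,9.40812) → (-1.73,9.41)
v6: (-3.5,4) → rotate → (-5.27956,-0.61340) → ×s → (-7.93642,-0.92208) → (-7.94,-0.92)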